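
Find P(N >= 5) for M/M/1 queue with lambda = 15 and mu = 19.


P(N >= 5) = rho^5 = (15/19)^5 = 0.3067

0.3067


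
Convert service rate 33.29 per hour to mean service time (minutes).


Mean service time = 60/mu = 60/33.29 = 1.8 minutes

1.8 minutes


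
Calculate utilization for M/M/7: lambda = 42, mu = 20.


rho = lambda/(c*mu) = 42/(7*20) = 0.3

0.3


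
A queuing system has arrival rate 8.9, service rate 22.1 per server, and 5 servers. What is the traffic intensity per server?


rho = lambda / (c * mu) = 8.9 / (5 * 22.1) = 0.0805

0.0805


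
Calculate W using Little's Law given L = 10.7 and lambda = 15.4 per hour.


W = L / lambda = 10.7 / 15.4 = 0.6948 hours

0.6948 hours


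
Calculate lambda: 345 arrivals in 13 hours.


lambda = total arrivals / time = 345 / 13 = 26.54 per hour

26.54 per hour


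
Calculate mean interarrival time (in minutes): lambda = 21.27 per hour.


Mean interarrival time = 60/lambda = 60/21.27 = 2.82 minutes

2.82 minutes


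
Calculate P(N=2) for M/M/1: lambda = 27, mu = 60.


rho = 27/60; P(n) = (1-rho)*rho^n = (1-27/60)*(27/60)^2 = 0.1114

0.1114


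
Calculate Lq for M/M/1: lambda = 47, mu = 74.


rho = 47/74; Lq = rho^2/(1-rho) = 1.11

1.11


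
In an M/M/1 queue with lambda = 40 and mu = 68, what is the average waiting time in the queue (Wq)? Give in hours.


rho = 40/68; Wq = rho/(mu - lambda) = 0.021 hours

0.021 hours


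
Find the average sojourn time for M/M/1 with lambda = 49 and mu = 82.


W = 1/(mu - lambda) = 1/(82 - 49) = 0.0303 hours

0.0303 hours


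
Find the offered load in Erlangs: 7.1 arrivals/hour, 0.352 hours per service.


Offered load a = lambda * E[S] = 7.1 * 0.352 = 2.5 Erlangs

2.5 Erlangs


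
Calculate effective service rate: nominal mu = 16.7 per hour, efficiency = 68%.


Effective rate = mu * efficiency = 16.7 * 0.68 = 11.36 per hour

11.36 per hour


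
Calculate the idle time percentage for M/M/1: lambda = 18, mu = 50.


Idle fraction = (1 - rho) * 100 = (1 - 18/50) * 100 = 64.0%

64.0%


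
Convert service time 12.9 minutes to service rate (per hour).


mu = 60 / avg_service_time = 60 / 12.9 = 4.65 per hour

4.65 per hour


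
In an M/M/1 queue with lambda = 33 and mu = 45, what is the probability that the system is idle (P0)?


P0 = 1 - rho = 1 - 33/45 = 0.2667

0.2667


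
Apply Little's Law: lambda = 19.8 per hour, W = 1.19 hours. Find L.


L = lambda * W = 19.8 * 1.19 = 23.56

23.56


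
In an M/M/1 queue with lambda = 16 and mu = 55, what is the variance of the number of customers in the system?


rho = 16/55; Var(N) = rho/(1-rho)^2 = 0.58

0.58


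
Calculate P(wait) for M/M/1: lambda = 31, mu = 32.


P(wait) = rho = lambda/mu = 31/32 = 0.9688

0.9688


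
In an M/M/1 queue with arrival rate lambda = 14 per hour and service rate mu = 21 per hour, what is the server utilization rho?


rho = lambda/mu = 14/21 = 0.6667

0.6667


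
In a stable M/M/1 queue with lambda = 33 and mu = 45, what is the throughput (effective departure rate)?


For a stable queue (lambda < mu), throughput = lambda = 33 per hour

33 per hour


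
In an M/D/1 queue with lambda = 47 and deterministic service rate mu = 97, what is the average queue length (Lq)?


M/D/1: Lq = rho^2 / (2*(1-rho)) where rho = 47/97; Lq = 0.23

0.23


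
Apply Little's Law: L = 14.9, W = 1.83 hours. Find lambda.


lambda = L / W = 14.9 / 1.83 = 8.14 per hour

8.14 per hour


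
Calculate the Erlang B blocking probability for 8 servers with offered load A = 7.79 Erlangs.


B(N,A) = (A^N/N!) / sum(A^k/k!, k=0..N) with N=8, A=7.79 = 0.2238

0.2238


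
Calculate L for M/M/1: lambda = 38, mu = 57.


rho = 38/57; L = rho/(1-rho) = 2.0

2.0


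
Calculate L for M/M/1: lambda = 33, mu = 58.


rho = 33/58; L = rho/(1-rho) = 1.32

1.32


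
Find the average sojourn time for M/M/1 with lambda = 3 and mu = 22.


W = 1/(mu - lambda) = 1/(22 - 3) = 0.0526 hours

0.0526 hours


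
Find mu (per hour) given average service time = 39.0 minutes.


mu = 60 / avg_service_time = 60 / 39.0 = 1.54 per hour

1.54 per hour


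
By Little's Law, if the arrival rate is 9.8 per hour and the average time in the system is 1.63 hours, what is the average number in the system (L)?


L = lambda * W = 9.8 * 1.63 = 15.97

15.97


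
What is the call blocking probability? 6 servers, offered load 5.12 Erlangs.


B(N,A) = (A^N/N!) / sum(A^k/k!, k=0..N) with N=6, A=5.12 = 0.2009

0.2009


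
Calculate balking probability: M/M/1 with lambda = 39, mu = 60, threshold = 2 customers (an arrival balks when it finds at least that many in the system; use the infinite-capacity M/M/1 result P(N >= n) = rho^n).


P(N >= 2) = rho^2 = (39/60)^2 = 0.4225

0.4225


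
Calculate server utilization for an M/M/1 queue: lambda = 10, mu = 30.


rho = lambda/mu = 10/30 = 0.3333

0.3333


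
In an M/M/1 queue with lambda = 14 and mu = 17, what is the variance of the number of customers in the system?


rho = 14/17; Var(N) = rho/(1-rho)^2 = 26.44

26.44


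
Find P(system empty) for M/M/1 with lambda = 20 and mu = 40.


P0 = 1 - rho = 1 - 20/40 = 0.5

0.5


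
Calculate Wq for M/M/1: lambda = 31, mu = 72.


rho = 31/72; Wq = rho/(mu - lambda) = 0.0105 hours

0.0105 hours


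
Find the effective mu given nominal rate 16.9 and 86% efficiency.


Effective rate = mu * efficiency = 16.9 * 0.86 = 14.53 per hour

14.53 per hour


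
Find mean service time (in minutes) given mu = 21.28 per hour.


Mean service time = 60/mu = 60/21.28 = 2.82 minutes

2.82 minutes


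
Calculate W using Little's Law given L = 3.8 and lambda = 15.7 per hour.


W = L / lambda = 3.8 / 15.7 = 0.242 hours

0.242 hours


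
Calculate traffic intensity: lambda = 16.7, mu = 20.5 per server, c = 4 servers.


rho = lambda / (c * mu) = 16.7 / (4 * 20.5) = 0.2037

0.2037


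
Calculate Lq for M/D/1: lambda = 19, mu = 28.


M/D/1: Lq = rho^2 / (2*(1-rho)) where rho = 19/28; Lq = 0.72

0.72


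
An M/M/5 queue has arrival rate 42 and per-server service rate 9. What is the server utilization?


rho = lambda/(c*mu) = 42/(5*9) = 0.9333

0.9333


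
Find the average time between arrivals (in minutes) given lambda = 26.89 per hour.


Mean interarrival time = 60/lambda = 60/26.89 = 2.23 minutes

2.23 minutes


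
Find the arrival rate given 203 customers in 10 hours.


lambda = total arrivals / time = 203 / 10 = 20.3 per hour

20.3 per hour


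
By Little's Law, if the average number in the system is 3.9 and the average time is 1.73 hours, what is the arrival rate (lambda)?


lambda = L / W = 3.9 / 1.73 = 2.25 per hour

2.25 per hour


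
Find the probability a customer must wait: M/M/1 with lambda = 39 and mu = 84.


P(wait) = rho = lambda/mu = 39/84 = 0.4643

0.4643


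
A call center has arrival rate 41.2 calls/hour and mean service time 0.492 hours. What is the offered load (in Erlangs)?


Offered load a = lambda * E[S] = 41.2 * 0.492 = 20.27 Erlangs

20.27 Erlangs


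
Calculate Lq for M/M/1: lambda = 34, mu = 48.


rho = 34/48; Lq = rho^2/(1-rho) = 1.72

1.72


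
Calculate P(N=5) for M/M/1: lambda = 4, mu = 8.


rho = 4/8; P(n) = (1-rho)*rho^n = (1-4/8)*(4/8)^5 = 0.0156

0.0156


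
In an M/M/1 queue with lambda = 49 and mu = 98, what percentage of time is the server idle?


Idle fraction = (1 - rho) * 100 = (1 - 49/98) * 100 = 50.0%

50.0%


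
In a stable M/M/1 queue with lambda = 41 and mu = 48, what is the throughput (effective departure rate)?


For a stable queue (lambda < mu), throughput = lambda = 41 per hour

41 per hour


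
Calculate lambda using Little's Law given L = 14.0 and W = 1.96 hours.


lambda = L / W = 14.0 / 1.96 = 7.14 per hour

7.14 per hour


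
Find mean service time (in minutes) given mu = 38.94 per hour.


Mean service time = 60/mu = 60/38.94 = 1.54 minutes

1.54 minutes


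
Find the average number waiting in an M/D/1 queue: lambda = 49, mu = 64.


M/D/1: Lq = rho^2 / (2*(1-rho)) where rho = 49/64; Lq = 1.25

1.25


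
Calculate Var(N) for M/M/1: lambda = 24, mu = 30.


rho = 24/30; Var(N) = rho/(1-rho)^2 = 20.0

20.0


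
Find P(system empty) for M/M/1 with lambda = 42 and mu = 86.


P0 = 1 - rho = 1 - 42/86 = 0.5116

0.5116


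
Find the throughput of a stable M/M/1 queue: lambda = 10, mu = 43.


For a stable queue (lambda < mu), throughput = lambda = 10 per hour

10 per hour


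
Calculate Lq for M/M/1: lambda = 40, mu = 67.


rho = 40/67; Lq = rho^2/(1-rho) = 0.88

0.88


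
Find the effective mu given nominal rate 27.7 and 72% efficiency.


Effective rate = mu * efficiency = 27.7 * 0.72 = 19.94 per hour

19.94 per hour


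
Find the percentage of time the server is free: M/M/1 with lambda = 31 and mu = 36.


Idle fraction = (1 - rho) * 100 = (1 - 31/36) * 100 = 13.9%

13.9%


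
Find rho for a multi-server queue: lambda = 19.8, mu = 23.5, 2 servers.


rho = lambda / (c * mu) = 19.8 / (2 * 23.5) = 0.4213

0.4213


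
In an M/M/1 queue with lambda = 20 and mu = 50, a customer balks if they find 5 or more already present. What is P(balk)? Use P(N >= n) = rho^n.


P(N >= 5) = rho^5 = (20/50)^5 = 0.0102

0.0102


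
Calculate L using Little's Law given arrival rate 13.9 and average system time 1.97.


L = lambda * W = 13.9 * 1.97 = 27.38

27.38


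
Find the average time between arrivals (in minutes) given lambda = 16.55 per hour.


Mean interarrival time = 60/lambda = 60/16.55 = 3.63 minutes

3.63 minutes


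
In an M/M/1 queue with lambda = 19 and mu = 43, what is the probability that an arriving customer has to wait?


P(wait) = rho = lambda/mu = 19/43 = 0.4419

0.4419


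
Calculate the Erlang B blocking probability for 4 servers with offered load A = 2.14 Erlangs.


B(N,A) = (A^N/N!) / sum(A^k/k!, k=0..N) with N=4, A=2.14 = 0.1101

0.1101


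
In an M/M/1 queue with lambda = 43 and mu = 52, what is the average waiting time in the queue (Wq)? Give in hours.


rho = 43/52; Wq = rho/(mu - lambda) = 0.0919 hours

0.0919 hours


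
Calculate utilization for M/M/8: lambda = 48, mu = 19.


rho = lambda/(c*mu) = 48/(8*19) = 0.3158

0.3158


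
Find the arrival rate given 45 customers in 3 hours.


lambda = total arrivals / time = 45 / 3 = 15.0 per hour

15.0 per hour


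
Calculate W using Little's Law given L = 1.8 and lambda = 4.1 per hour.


W = L / lambda = 1.8 / 4.1 = 0.439 hours

0.439 hours


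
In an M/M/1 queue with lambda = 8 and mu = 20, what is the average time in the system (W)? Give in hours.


W = 1/(mu - lambda) = 1/(20 - 8) = 0.0833 hours

0.0833 hours


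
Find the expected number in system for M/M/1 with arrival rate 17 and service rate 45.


rho = 17/45; L = rho/(1-rho) = 0.61

0.61


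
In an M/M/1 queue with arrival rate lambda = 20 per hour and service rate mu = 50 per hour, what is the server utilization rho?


rho = lambda/mu = 20/50 = 0.4

0.4


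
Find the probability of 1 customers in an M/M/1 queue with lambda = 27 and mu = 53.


rho = 27/53; P(n) = (1-rho)*rho^n = (1-27/53)*(27/53)^1 = 0.2499

0.2499


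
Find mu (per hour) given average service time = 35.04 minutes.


mu = 60 / avg_service_time = 60 / 35.04 = 1.71 per hour

1.71 per hour


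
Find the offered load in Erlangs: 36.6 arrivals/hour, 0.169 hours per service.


Offered load a = lambda * E[S] = 36.6 * 0.169 = 6.19 Erlangs

6.19 Erlangs


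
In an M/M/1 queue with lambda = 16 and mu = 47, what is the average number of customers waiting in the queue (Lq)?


rho = 16/47; Lq = rho^2/(1-rho) = 0.18

0.18


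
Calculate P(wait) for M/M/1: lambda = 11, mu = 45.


P(wait) = rho = lambda/mu = 11/45 = 0.2444

0.2444


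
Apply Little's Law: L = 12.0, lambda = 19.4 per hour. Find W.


W = L / lambda = 12.0 / 19.4 = 0.6186 hours

0.6186 hours


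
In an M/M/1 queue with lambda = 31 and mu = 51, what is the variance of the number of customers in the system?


rho = 31/51; Var(N) = rho/(1-rho)^2 = 3.95

3.95


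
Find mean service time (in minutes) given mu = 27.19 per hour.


Mean service time = 60/mu = 60/27.19 = 2.21 minutes

2.21 minutes


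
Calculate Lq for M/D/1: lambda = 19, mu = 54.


M/D/1: Lq = rho^2 / (2*(1-rho)) where rho = 19/54; Lq = 0.1

0.1


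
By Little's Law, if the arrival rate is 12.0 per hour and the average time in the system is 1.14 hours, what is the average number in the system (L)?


L = lambda * W = 12.0 * 1.14 = 13.68

13.68


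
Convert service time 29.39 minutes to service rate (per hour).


mu = 60 / avg_service_time = 60 / 29.39 = 2.04 per hour

2.04 per hour


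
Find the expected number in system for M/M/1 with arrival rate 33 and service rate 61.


rho = 33/61; L = rho/(1-rho) = 1.18

1.18


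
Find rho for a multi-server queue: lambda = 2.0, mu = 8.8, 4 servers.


rho = lambda / (c * mu) = 2.0 / (4 * 8.8) = 0.0568

0.0568


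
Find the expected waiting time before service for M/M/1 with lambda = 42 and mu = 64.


rho = 42/64; Wq = rho/(mu - lambda) = 0.0298 hours

0.0298 hours


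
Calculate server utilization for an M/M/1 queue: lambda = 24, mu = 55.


rho = lambda/mu = 24/55 = 0.4364

0.4364


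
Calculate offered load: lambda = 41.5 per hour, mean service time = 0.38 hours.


Offered load a = lambda * E[S] = 41.5 * 0.38 = 15.77 Erlangs

15.77 Erlangs


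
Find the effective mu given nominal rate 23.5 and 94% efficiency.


Effective rate = mu * efficiency = 23.5 * 0.94 = 22.09 per hour

22.09 per hour


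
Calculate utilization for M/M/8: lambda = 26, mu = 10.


rho = lambda/(c*mu) = 26/(8*10) = 0.325

0.325


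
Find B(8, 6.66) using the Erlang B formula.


B(N,A) = (A^N/N!) / sum(A^k/k!, k=0..N) with N=8, A=6.66 = 0.1593

0.1593


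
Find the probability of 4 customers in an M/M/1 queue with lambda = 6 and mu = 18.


rho = 6/18; P(n) = (1-rho)*rho^n = (1-6/18)*(6/18)^4 = 0.0082

0.0082


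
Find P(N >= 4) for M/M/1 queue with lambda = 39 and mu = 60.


P(N >= 4) = rho^4 = (39/60)^4 = 0.1785

0.1785


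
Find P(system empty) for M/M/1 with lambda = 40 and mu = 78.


P0 = 1 - rho = 1 - 40/78 = 0.4872

0.4872


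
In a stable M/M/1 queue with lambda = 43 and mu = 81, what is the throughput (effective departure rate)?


For a stable queue (lambda < mu), throughput = lambda = 43 per hour

43 per hour


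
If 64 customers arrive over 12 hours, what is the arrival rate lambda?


lambda = total arrivals / time = 64 / 12 = 5.33 per hour

5.33 per hour


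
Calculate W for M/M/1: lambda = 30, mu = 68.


W = 1/(mu - lambda) = 1/(68 - 30) = 0.0263 hours

0.0263 hours


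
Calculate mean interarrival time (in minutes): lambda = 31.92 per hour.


Mean interarrival time = 60/lambda = 60/31.92 = 1.88 minutes

1.88 minutes


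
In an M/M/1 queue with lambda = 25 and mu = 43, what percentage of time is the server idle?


Idle fraction = (1 - rho) * 100 = (1 - 25/43) * 100 = 41.9%

41.9%


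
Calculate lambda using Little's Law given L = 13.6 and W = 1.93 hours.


lambda = L / W = 13.6 / 1.93 = 7.05 per hour

7.05 per hour


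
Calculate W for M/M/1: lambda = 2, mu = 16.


W = 1/(mu - lambda) = 1/(16 - 2) = 0.0714 hours

0.0714 hours


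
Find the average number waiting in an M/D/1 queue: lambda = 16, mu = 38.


M/D/1: Lq = rho^2 / (2*(1-rho)) where rho = 16/38; Lq = 0.15

0.15


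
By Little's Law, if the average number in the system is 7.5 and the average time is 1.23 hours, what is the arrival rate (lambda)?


lambda = L / W = 7.5 / 1.23 = 6.1 per hour

6.1 per hour


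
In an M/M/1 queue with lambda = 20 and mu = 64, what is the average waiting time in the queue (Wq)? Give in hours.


rho = 20/64; Wq = rho/(mu - lambda) = 0.0071 hours

0.0071 hours


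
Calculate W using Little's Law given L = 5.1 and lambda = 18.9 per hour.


W = L / lambda = 5.1 / 18.9 = 0.2698 hours

0.2698 hours


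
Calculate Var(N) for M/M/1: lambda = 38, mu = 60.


rho = 38/60; Var(N) = rho/(1-rho)^2 = 4.71

4.71


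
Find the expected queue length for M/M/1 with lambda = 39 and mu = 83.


rho = 39/83; Lq = rho^2/(1-rho) = 0.42

0.42


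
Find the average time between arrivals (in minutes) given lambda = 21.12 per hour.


Mean interarrival time = 60/lambda = 60/21.12 = 2.84 minutes

2.84 minutes


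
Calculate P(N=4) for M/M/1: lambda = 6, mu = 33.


rho = 6/33; P(n) = (1-rho)*rho^n = (1-6/33)*(6/33)^4 = 0.0009

0.0009


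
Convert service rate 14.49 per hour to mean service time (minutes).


Mean service time = 60/mu = 60/14.49 = 4.14 minutes

4.14 minutes


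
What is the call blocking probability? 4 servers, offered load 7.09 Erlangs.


B(N,A) = (A^N/N!) / sum(A^k/k!, k=0..N) with N=4, A=7.09 = 0.532

0.532


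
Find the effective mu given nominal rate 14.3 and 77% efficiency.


Effective rate = mu * efficiency = 14.3 * 0.77 = 11.01 per hour

11.01 per hour


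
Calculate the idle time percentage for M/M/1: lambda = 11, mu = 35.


Idle fraction = (1 - rho) * 100 = (1 - 11/35) * 100 = 68.6%

68.6%


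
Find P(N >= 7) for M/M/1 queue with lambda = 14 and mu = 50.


P(N >= 7) = rho^7 = (14/50)^7 = 0.0001

0.0001


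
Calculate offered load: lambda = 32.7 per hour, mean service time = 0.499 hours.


Offered load a = lambda * E[S] = 32.7 * 0.499 = 16.32 Erlangs

16.32 Erlangs


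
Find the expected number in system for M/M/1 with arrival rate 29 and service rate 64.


rho = 29/64; L = rho/(1-rho) = 0.83

0.83


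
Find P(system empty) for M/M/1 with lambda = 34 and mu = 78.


P0 = 1 - rho = 1 - 34/78 = 0.5641

0.5641


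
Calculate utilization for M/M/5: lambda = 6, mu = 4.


rho = lambda/(c*mu) = 6/(5*4) = 0.3

0.3


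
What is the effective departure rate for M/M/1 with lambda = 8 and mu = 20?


For a stable queue (lambda < mu), throughput = lambda = 8 per hour

8 per hour


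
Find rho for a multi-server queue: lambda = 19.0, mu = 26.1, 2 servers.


rho = lambda / (c * mu) = 19.0 / (2 * 26.1) = 0.364

0.364


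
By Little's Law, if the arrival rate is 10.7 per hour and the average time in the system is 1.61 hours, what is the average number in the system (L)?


L = lambda * W = 10.7 * 1.61 = 17.23

17.23


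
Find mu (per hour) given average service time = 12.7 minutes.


mu = 60 / avg_service_time = 60 / 12.7 = 4.72 per hour

4.72 per hour


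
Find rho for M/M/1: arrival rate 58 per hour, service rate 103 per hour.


rho = lambda/mu = 58/103 = 0.5631

0.5631


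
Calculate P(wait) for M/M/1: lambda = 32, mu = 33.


P(wait) = rho = lambda/mu = 32/33 = 0.9697

0.9697


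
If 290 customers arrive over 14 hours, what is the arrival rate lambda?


lambda = total arrivals / time = 290 / 14 = 20.71 per hour

20.71 per hour


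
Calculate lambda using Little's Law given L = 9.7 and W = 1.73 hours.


lambda = L / W = 9.7 / 1.73 = 5.61 per hour

5.61 per hour


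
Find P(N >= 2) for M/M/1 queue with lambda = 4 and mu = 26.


P(N >= 2) = rho^2 = (4/26)^2 = 0.0237

0.0237


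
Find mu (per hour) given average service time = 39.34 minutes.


mu = 60 / avg_service_time = 60 / 39.34 = 1.53 per hour

1.53 per hour


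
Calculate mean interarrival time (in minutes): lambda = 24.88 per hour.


Mean interarrival time = 60/lambda = 60/24.88 = 2.41 minutes

2.41 minutes


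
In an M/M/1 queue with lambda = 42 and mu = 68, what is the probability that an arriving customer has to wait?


P(wait) = rho = lambda/mu = 42/68 = 0.6176

0.6176


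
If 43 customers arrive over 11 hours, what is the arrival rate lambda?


lambda = total arrivals / time = 43 / 11 = 3.91 per hour

3.91 per hour


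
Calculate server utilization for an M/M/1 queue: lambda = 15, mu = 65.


rho = lambda/mu = 15/65 = 0.2308

0.2308


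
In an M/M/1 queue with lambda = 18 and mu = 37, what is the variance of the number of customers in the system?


rho = 18/37; Var(N) = rho/(1-rho)^2 = 1.84

1.84


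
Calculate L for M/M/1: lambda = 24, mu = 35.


rho = 24/35; L = rho/(1-rho) = 2.18

2.18


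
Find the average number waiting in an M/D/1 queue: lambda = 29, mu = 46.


M/D/1: Lq = rho^2 / (2*(1-rho)) where rho = 29/46; Lq = 0.54

0.54


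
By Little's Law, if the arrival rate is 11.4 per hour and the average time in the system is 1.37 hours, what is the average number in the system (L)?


L = lambda * W = 11.4 * 1.37 = 15.62

15.62


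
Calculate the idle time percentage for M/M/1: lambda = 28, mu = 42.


Idle fraction = (1 - rho) * 100 = (1 - 28/42) * 100 = 33.3%

33.3%


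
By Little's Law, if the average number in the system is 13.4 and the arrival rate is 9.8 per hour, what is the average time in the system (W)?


W = L / lambda = 13.4 / 9.8 = 1.3673 hours

1.3673 hours


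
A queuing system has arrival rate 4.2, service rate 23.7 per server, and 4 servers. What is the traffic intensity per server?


rho = lambda / (c * mu) = 4.2 / (4 * 23.7) = 0.0443

0.0443


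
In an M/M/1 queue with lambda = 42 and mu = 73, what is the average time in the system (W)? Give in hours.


W = 1/(mu - lambda) = 1/(73 - 42) = 0.0323 hours

0.0323 hours


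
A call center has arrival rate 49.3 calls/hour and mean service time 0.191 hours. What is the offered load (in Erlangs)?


Offered load a = lambda * E[S] = 49.3 * 0.191 = 9.42 Erlangs

9.42 Erlangs


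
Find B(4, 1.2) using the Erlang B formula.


B(N,A) = (A^N/N!) / sum(A^k/k!, k=0..N) with N=4, A=1.2 = 0.0262

0.0262


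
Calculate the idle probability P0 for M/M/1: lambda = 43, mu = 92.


P0 = 1 - rho = 1 - 43/92 = 0.5326

0.5326


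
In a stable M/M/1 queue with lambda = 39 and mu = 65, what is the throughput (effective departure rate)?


For a stable queue (lambda < mu), throughput = lambda = 39 per hour

39 per hour


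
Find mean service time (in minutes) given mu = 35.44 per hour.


Mean service time = 60/mu = 60/35.44 = 1.69 minutes

1.69 minutes


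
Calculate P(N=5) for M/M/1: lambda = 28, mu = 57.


rho = 28/57; P(n) = (1-rho)*rho^n = (1-28/57)*(28/57)^5 = 0.0146

0.0146


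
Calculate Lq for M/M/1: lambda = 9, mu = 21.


rho = 9/21; Lq = rho^2/(1-rho) = 0.32

0.32


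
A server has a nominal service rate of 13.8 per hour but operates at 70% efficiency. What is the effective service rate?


Effective rate = mu * efficiency = 13.8 * 0.7 = 9.66 per hour

9.66 per hour


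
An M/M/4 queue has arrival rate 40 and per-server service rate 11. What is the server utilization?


rho = lambda/(c*mu) = 40/(4*11) = 0.9091

0.9091


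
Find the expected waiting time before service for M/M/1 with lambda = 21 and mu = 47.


rho = 21/47; Wq = rho/(mu - lambda) = 0.0172 hours

0.0172 hours


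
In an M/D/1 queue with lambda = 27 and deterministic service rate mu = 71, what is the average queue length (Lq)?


M/D/1: Lq = rho^2 / (2*(1-rho)) where rho = 27/71; Lq = 0.12

0.12


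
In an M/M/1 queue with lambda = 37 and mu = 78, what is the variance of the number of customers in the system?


rho = 37/78; Var(N) = rho/(1-rho)^2 = 1.72

1.72


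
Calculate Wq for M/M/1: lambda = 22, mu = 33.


rho = 22/33; Wq = rho/(mu - lambda) = 0.0606 hours

0.0606 hours


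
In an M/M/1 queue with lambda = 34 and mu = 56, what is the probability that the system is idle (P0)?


P0 = 1 - rho = 1 - 34/56 = 0.3929

0.3929


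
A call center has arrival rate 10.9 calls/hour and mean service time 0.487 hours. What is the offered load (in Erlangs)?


Offered load a = lambda * E[S] = 10.9 * 0.487 = 5.31 Erlangs

5.31 Erlangs


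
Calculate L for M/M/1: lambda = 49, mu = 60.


rho = 49/60; L = rho/(1-rho) = 4.45

4.45


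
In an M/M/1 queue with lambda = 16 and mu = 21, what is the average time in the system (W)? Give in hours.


W = 1/(mu - lambda) = 1/(21 - 16) = 0.2 hours

0.2 hours


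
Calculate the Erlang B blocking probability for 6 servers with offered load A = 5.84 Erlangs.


B(N,A) = (A^N/N!) / sum(A^k/k!, k=0..N) with N=6, A=5.84 = 0.2536

0.2536


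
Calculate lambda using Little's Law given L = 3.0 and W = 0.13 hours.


lambda = L / W = 3.0 / 0.13 = 23.08 per hour

23.08 per hour


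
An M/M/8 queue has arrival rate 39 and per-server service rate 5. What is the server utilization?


rho = lambda/(c*mu) = 39/(8*5) = 0.975

0.975


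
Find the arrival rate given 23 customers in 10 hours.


lambda = total arrivals / time = 23 / 10 = 2.3 per hour

2.3 per hour


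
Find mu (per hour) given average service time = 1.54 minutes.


mu = 60 / avg_service_time = 60 / 1.54 = 38.96 per hour

38.96 per hour


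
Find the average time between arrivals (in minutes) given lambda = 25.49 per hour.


Mean interarrival time = 60/lambda = 60/25.49 = 2.35 minutes

2.35 minutes


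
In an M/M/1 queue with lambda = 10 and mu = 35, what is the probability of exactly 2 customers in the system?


rho = 10/35; P(n) = (1-rho)*rho^n = (1-10/35)*(10/35)^2 = 0.0583

0.0583


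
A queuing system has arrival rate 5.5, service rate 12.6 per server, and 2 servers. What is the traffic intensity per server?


rho = lambda / (c * mu) = 5.5 / (2 * 12.6) = 0.2183

0.2183


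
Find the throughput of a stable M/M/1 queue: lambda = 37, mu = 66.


For a stable queue (lambda < mu), throughput = lambda = 37 per hour

37 per hour


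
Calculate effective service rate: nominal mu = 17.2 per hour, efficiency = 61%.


Effective rate = mu * efficiency = 17.2 * 0.61 = 10.49 per hour

10.49 per hour


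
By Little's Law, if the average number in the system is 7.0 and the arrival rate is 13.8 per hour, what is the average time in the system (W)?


W = L / lambda = 7.0 / 13.8 = 0.5072 hours

0.5072 hours


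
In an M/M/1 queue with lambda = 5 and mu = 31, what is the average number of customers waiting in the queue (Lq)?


rho = 5/31; Lq = rho^2/(1-rho) = 0.03

0.03


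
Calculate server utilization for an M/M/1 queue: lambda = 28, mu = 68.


rho = lambda/mu = 28/68 = 0.4118

0.4118


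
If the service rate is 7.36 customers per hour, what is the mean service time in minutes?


Mean service time = 60/mu = 60/7.36 = 8.15 minutes

8.15 minutes


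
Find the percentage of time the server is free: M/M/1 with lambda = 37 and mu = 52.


Idle fraction = (1 - rho) * 100 = (1 - 37/52) * 100 = 28.8%

28.8%


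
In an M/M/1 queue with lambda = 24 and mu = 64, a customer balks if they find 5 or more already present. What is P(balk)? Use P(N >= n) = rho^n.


P(N >= 5) = rho^5 = (24/64)^5 = 0.0074

0.0074


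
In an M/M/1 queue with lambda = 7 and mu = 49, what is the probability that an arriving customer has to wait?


P(wait) = rho = lambda/mu = 7/49 = 0.1429

0.1429


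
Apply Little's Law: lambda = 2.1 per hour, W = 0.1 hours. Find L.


L = lambda * W = 2.1 * 0.1 = 0.21

0.21


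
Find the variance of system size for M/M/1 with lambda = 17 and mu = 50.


rho = 17/50; Var(N) = rho/(1-rho)^2 = 0.78

0.78


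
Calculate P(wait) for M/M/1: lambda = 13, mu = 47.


P(wait) = rho = lambda/mu = 13/47 = 0.2766

0.2766


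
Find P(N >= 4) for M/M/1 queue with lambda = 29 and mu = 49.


P(N >= 4) = rho^4 = (29/49)^4 = 0.1227

0.1227


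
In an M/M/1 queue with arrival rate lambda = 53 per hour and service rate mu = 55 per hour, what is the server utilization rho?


rho = lambda/mu = 53/55 = 0.9636

0.9636


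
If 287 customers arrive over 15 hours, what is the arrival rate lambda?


lambda = total arrivals / time = 287 / 15 = 19.13 per hour

19.13 per hour


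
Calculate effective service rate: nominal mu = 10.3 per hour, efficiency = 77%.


Effective rate = mu * efficiency = 10.3 * 0.77 = 7.93 per hour

7.93 per hour


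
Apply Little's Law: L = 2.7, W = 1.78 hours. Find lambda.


lambda = L / W = 2.7 / 1.78 = 1.52 per hour

1.52 per hour


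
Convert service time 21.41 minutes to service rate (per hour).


mu = 60 / avg_service_time = 60 / 21.41 = 2.8 per hour

2.8 per hour


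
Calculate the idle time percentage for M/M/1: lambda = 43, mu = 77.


Idle fraction = (1 - rho) * 100 = (1 - 43/77) * 100 = 44.2%

44.2%


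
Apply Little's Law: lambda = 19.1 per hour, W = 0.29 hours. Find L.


L = lambda * W = 19.1 * 0.29 = 5.54

5.54


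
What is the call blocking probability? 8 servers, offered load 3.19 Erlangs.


B(N,A) = (A^N/N!) / sum(A^k/k!, k=0..N) with N=8, A=3.19 = 0.011

0.011


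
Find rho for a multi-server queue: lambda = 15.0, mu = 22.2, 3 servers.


rho = lambda / (c * mu) = 15.0 / (3 * 22.2) = 0.2252

0.2252


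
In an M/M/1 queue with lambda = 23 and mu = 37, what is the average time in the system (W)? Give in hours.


W = 1/(mu - lambda) = 1/(37 - 23) = 0.0714 hours

0.0714 hours


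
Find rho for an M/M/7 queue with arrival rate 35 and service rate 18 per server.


rho = lambda/(c*mu) = 35/(7*18) = 0.2778

0.2778


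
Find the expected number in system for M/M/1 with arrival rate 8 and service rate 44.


rho = 8/44; L = rho/(1-rho) = 0.22

0.22


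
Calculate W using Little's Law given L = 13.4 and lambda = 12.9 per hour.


W = L / lambda = 13.4 / 12.9 = 1.0388 hours

1.0388 hours


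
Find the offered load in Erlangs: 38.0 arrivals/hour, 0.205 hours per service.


Offered load a = lambda * E[S] = 38.0 * 0.205 = 7.79 Erlangs

7.79 Erlangs


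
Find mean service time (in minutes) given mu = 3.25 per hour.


Mean service time = 60/mu = 60/3.25 = 18.46 minutes

18.46 minutes


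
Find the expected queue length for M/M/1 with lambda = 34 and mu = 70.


rho = 34/70; Lq = rho^2/(1-rho) = 0.46

0.46


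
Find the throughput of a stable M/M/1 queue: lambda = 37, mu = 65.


For a stable queue (lambda < mu), throughput = lambda = 37 per hour

37 per hour


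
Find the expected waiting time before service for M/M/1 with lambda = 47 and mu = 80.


rho = 47/80; Wq = rho/(mu - lambda) = 0.0178 hours

0.0178 hours


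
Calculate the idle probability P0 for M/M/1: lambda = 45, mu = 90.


P0 = 1 - rho = 1 - 45/90 = 0.5

0.5


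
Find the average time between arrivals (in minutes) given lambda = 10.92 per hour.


Mean interarrival time = 60/lambda = 60/10.92 = 5.49 minutes

5.49 minutes


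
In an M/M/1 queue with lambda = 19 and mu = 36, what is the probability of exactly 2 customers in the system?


rho = 19/36; P(n) = (1-rho)*rho^n = (1-19/36)*(19/36)^2 = 0.1315

0.1315


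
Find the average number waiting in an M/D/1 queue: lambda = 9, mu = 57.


M/D/1: Lq = rho^2 / (2*(1-rho)) where rho = 9/57; Lq = 0.01

0.01


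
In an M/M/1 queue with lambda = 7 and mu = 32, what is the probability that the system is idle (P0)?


P0 = 1 - rho = 1 - 7/32 = 0.7813

0.7813


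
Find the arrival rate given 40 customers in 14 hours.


lambda = total arrivals / time = 40 / 14 = 2.86 per hour

2.86 per hour


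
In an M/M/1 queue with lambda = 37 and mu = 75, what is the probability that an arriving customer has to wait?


P(wait) = rho = lambda/mu = 37/75 = 0.4933

0.4933


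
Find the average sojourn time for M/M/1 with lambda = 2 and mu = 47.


W = 1/(mu - lambda) = 1/(47 - 2) = 0.0222 hours

0.0222 hours


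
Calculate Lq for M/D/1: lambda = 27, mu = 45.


M/D/1: Lq = rho^2 / (2*(1-rho)) where rho = 27/45; Lq = 0.45

0.45


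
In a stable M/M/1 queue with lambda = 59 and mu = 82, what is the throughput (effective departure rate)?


For a stable queue (lambda < mu), throughput = lambda = 59 per hour

59 per hour


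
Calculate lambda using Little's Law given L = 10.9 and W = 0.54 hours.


lambda = L / W = 10.9 / 0.54 = 20.19 per hour

20.19 per hour


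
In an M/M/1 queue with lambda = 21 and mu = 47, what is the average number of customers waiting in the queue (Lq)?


rho = 21/47; Lq = rho^2/(1-rho) = 0.36

0.36


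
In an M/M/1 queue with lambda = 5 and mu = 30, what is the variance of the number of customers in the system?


rho = 5/30; Var(N) = rho/(1-rho)^2 = 0.24

0.24


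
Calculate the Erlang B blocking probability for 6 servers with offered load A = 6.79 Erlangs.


B(N,A) = (A^N/N!) / sum(A^k/k!, k=0..N) with N=6, A=6.79 = 0.318

0.318


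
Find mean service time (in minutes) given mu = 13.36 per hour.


Mean service time = 60/mu = 60/13.36 = 4.49 minutes

4.49 minutes


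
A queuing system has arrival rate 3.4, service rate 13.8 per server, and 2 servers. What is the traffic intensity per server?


rho = lambda / (c * mu) = 3.4 / (2 * 13.8) = 0.1232

0.1232


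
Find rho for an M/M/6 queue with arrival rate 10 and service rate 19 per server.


rho = lambda/(c*mu) = 10/(6*19) = 0.0877

0.0877


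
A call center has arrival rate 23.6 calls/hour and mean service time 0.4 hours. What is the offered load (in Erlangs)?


Offered load a = lambda * E[S] = 23.6 * 0.4 = 9.44 Erlangs

9.44 Erlangs


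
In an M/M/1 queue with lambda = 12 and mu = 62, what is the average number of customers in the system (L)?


rho = 12/62; L = rho/(1-rho) = 0.24

0.24


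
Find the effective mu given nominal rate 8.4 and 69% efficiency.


Effective rate = mu * efficiency = 8.4 * 0.69 = 5.8 per hour

5.8 per hour


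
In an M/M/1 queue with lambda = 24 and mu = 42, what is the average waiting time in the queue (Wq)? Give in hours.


rho = 24/42; Wq = rho/(mu - lambda) = 0.0317 hours

0.0317 hours


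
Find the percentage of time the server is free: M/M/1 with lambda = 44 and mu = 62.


Idle fraction = (1 - rho) * 100 = (1 - 44/62) * 100 = 29.0%

29.0%


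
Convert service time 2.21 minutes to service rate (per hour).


mu = 60 / avg_service_time = 60 / 2.21 = 27.15 per hour

27.15 per hour


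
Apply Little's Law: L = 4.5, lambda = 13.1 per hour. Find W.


W = L / lambda = 4.5 / 13.1 = 0.3435 hours

0.3435 hours


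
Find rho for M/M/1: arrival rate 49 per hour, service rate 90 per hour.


rho = lambda/mu = 49/90 = 0.5444

0.5444


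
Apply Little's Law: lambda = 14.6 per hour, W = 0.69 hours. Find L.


L = lambda * W = 14.6 * 0.69 = 10.07

10.07


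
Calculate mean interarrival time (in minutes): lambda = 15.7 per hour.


Mean interarrival time = 60/lambda = 60/15.7 = 3.82 minutes

3.82 minutes


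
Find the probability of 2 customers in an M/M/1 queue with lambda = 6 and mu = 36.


rho = 6/36; P(n) = (1-rho)*rho^n = (1-6/36)*(6/36)^2 = 0.0231

0.0231


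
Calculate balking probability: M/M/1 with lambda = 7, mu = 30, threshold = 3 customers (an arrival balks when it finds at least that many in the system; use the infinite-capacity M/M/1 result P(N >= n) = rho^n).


P(N >= 3) = rho^3 = (7/30)^3 = 0.0127

0.0127


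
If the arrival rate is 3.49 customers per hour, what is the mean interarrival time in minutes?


Mean interarrival time = 60/lambda = 60/3.49 = 17.19 minutes

17.19 minutes


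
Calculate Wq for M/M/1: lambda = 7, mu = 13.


rho = 7/13; Wq = rho/(mu - lambda) = 0.0897 hours

0.0897 hours


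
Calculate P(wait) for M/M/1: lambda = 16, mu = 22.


P(wait) = rho = lambda/mu = 16/22 = 0.7273

0.7273


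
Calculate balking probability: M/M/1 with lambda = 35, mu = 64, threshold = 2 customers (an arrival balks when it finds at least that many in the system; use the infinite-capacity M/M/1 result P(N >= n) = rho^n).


P(N >= 2) = rho^2 = (35/64)^2 = 0.2991

0.2991


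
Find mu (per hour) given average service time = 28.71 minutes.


mu = 60 / avg_service_time = 60 / 28.71 = 2.09 per hour

2.09 per hour


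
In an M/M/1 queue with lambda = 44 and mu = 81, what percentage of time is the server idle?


Idle fraction = (1 - rho) * 100 = (1 - 44/81) * 100 = 45.7%

45.7%


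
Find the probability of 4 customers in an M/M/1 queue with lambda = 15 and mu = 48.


rho = 15/48; P(n) = (1-rho)*rho^n = (1-15/48)*(15/48)^4 = 0.0066

0.0066


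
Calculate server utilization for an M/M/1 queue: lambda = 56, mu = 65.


rho = lambda/mu = 56/65 = 0.8615

0.8615


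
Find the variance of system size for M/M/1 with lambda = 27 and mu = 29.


rho = 27/29; Var(N) = rho/(1-rho)^2 = 195.75

195.75


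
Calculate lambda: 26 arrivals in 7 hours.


lambda = total arrivals / time = 26 / 7 = 3.71 per hour

3.71 per hour


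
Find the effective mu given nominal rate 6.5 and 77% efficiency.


Effective rate = mu * efficiency = 6.5 * 0.77 = 5.01 per hour

5.01 per hour


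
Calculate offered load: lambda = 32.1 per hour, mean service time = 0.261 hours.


Offered load a = lambda * E[S] = 32.1 * 0.261 = 8.38 Erlangs

8.38 Erlangs


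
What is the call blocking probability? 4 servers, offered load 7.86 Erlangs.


B(N,A) = (A^N/N!) / sum(A^k/k!, k=0..N) with N=4, A=7.86 = 0.5686

0.5686


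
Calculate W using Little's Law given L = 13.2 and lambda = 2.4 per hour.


W = L / lambda = 13.2 / 2.4 = 5.5 hours

5.5 hours


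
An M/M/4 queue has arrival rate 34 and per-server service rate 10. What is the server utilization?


rho = lambda/(c*mu) = 34/(4*10) = 0.85

0.85


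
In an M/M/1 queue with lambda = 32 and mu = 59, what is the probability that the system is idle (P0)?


P0 = 1 - rho = 1 - 32/59 = 0.4576

0.4576


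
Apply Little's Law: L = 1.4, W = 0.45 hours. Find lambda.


lambda = L / W = 1.4 / 0.45 = 3.11 per hour

3.11 per hour


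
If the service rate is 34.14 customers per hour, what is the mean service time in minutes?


Mean service time = 60/mu = 60/34.14 = 1.76 minutes

1.76 minutes


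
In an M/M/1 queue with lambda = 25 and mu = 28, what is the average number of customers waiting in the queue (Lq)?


rho = 25/28; Lq = rho^2/(1-rho) = 7.44

7.44


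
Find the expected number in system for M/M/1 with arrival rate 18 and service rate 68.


rho = 18/68; L = rho/(1-rho) = 0.36

0.36


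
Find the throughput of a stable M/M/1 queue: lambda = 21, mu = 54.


For a stable queue (lambda < mu), throughput = lambda = 21 per hour

21 per hour


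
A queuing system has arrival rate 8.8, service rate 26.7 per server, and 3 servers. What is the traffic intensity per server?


rho = lambda / (c * mu) = 8.8 / (3 * 26.7) = 0.1099

0.1099


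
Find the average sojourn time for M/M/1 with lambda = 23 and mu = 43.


W = 1/(mu - lambda) = 1/(43 - 23) = 0.05 hours

0.05 hours


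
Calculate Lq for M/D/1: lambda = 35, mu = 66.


M/D/1: Lq = rho^2 / (2*(1-rho)) where rho = 35/66; Lq = 0.3

0.3


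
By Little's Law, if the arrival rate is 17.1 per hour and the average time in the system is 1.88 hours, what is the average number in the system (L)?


L = lambda * W = 17.1 * 1.88 = 32.15

32.15


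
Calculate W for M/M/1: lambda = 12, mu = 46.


W = 1/(mu - lambda) = 1/(46 - 12) = 0.0294 hours

0.0294 hours


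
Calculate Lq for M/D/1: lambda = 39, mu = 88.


M/D/1: Lq = rho^2 / (2*(1-rho)) where rho = 39/88; Lq = 0.18

0.18


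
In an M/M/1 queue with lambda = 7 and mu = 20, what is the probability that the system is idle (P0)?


P0 = 1 - rho = 1 - 7/20 = 0.65

0.65
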